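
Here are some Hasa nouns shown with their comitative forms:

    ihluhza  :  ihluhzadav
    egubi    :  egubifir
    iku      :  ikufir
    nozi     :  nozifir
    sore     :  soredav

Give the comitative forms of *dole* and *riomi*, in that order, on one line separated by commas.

doledav, riomifir

Looking at the last vowel of each stem: -fir when the last vowel of the stem is a high vowel (*egubi*, *iku*, *nozi*); -dav when the last vowel of the stem is a non-high vowel (*ihluhza*, *sore*).
*dole* — last vowel /e/ (a non-high vowel) → -dav → *doledav*.
*riomi* — last vowel /i/ (a high vowel) → -fir → *riomifir*.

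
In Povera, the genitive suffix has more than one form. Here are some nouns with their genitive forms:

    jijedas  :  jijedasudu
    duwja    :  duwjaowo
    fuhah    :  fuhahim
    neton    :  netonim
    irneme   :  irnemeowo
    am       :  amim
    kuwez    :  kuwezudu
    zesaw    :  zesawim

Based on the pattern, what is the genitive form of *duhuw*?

duhuwim

The suffix is conditioned by the final sound: -udu when the stem ends in a sibilant (*jijedas*, *kuwez*); -im when the stem ends in a non-sibilant consonant (*fuhah*, *neton*, *am*, *zesaw*); -owo when the stem ends in a vowel (*duwja*, *irneme*).
*duhuw* — final sound /w/ (a non-sibilant consonant) → -im → *duhuwim*.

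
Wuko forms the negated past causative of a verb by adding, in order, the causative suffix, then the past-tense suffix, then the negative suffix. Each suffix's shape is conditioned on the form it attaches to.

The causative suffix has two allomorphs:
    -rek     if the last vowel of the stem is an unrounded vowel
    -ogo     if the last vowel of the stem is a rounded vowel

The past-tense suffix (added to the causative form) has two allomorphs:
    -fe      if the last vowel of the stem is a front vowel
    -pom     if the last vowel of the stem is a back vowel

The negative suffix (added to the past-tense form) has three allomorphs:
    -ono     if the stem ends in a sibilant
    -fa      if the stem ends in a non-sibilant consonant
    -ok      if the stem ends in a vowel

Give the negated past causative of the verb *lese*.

*lese* — last vowel /e/ (an unrounded vowel) → -rek → *leserek*.
The causative form *leserek*: last vowel = /e/, a front vowel → -fe → *leserekfe*.
The past-tense form *leserekfe*: final sound = /e/, a vowel → -ok → *leserekfeok*.

leserekfeok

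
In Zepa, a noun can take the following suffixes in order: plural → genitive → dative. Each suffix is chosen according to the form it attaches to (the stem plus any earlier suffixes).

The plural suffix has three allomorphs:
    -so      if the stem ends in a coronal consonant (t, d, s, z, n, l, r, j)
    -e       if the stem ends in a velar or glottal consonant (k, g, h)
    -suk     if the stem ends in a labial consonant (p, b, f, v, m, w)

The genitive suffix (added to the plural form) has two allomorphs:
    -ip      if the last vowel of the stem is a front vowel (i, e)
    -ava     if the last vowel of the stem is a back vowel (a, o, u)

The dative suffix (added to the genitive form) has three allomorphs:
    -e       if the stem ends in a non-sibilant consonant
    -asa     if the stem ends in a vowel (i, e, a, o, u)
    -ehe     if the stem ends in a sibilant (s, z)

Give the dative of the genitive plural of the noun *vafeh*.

vafeheipe

*vafeh* — final consonant /h/ (velar/glottal) → -e → *vafehe*.
The plural form *vafehe*: last vowel = /e/, a front vowel → -ip → *vafeheip*.
Since the final sound of the genitive form *vafeheip* is /p/ (a non-sibilant consonant), it takes -e, giving *vafeheipe*.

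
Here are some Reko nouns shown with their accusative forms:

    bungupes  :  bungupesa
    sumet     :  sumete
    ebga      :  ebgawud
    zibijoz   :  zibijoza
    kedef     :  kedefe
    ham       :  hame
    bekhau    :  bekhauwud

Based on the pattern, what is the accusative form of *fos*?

fosa

Looking at the final sound of each stem: -a when the stem ends in a sibilant (*bungupes*, *zibijoz*); -e when the stem ends in a non-sibilant consonant (*sumet*, *kedef*, *ham*); -wud when the stem ends in a vowel (*ebga*, *bekhau*).
The final sound of *fos* is /s/, which is a sibilant, so the suffix is -a, giving *fosa*.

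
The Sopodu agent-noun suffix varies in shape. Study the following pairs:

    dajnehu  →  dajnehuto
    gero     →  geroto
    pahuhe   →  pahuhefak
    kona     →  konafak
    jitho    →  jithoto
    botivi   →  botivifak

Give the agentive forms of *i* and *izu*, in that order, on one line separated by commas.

ifak, izuto

The suffix is conditioned by the last vowel: -to when the last vowel of the stem is a rounded vowel (*dajnehu*, *gero*, *jitho*); -fak when the last vowel of the stem is an unrounded vowel (*pahuhe*, *kona*, *botivi*).
*i*: last vowel = /i/, an unrounded vowel → -fak → *ifak*.
*izu*: last vowel = /u/, a rounded vowel → -to → *izuto*.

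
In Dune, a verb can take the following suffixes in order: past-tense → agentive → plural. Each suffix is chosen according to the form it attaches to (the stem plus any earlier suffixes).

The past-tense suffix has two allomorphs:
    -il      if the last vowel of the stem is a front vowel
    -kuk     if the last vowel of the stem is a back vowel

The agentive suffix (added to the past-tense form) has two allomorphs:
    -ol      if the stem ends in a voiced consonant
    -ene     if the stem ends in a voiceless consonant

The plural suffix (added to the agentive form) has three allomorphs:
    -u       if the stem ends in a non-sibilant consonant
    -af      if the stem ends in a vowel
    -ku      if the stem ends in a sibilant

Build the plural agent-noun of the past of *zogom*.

zogomkukeneaf

*zogom*: last vowel = /o/, a back vowel → -kuk → *zogomkuk*.
The past-tense form *zogomkuk* — final consonant /k/ (voiceless) → -ene → *zogomkukene*.
Since the final sound of the agentive form *zogomkukene* is /e/ (a vowel), it takes -af, giving *zogomkukeneaf*.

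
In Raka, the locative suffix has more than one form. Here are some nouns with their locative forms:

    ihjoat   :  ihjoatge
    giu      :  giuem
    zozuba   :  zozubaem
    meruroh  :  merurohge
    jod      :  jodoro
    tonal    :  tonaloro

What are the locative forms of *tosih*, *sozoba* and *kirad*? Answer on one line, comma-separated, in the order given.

The pattern is voicing of the final sound: -ge when the stem ends in a voiceless consonant (*ihjoat*, *meruroh*); -oro when the stem ends in a voiced consonant (*jod*, *tonal*); -em when the stem ends in a vowel (*giu*, *zozuba*).
*tosih* — final sound /h/ (a voiceless consonant) → -ge → *tosihge*.
Since the final sound of *sozoba* is /a/ (a vowel), it takes -em, giving *sozobaem*.
Since the final sound of *kirad* is /d/ (a voiced consonant), it takes -oro, giving *kiradoro*.

tosihge, sozobaem, kiradoro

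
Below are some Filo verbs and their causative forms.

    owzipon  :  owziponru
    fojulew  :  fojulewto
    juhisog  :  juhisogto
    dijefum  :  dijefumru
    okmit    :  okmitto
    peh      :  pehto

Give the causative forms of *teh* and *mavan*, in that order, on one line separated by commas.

tehto, mavanru

The pattern is nasality of the final consonant: -ru when the stem ends in a nasal (*owzipon*, *dijefum*); -to when the stem ends in a non-nasal consonant (*fojulew*, *juhisog*, *okmit*, *peh*).
*teh*: final consonant = /h/, non-nasal → -to → *tehto*.
*mavan*: final consonant = /n/, a nasal → -ru → *mavanru*.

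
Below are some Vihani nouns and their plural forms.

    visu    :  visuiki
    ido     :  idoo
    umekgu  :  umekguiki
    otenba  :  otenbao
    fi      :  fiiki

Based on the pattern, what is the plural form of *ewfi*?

The suffix is conditioned by the last vowel: -iki when the last vowel of the stem is a high vowel (*visu*, *umekgu*, *fi*); -o when the last vowel of the stem is a non-high vowel (*ido*, *otenba*).
*ewfi* — last vowel /i/ (a high vowel) → -iki → *ewfiiki*.

ewfiiki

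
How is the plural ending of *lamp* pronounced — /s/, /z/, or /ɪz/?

/s/

The stem *lamp* ends in a voiceless non-sibilant consonant.
The plural suffix surfaces as /ɪz/ after sibilants, /s/ after other voiceless consonants, and /z/ after other voiced sounds.
So the plural -s on *lamp* is pronounced /s/.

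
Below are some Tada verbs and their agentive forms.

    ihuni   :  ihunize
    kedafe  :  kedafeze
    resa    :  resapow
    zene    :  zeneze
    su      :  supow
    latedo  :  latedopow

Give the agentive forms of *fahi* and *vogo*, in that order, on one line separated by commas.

fahize, vogopow

The suffix is conditioned by the last vowel: -ze when the last vowel of the stem is a front vowel (*ihuni*, *kedafe*, *zene*); -pow when the last vowel of the stem is a back vowel (*resa*, *su*, *latedo*).
*fahi*: last vowel = /i/, a front vowel → -ze → *fahize*.
Since the last vowel of *vogo* is /o/ (a back vowel), it takes -pow, giving *vogopow*.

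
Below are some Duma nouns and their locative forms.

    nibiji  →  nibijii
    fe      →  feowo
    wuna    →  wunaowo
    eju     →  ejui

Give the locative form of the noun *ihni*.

ihnii

Looking at the last vowel of each stem: -i when the last vowel of the stem is a high vowel (*nibiji*, *eju*); -owo when the last vowel of the stem is a non-high vowel (*fe*, *wuna*).
The last vowel of *ihni* is /i/, which is a high vowel, so the suffix is -i, giving *ihnii*.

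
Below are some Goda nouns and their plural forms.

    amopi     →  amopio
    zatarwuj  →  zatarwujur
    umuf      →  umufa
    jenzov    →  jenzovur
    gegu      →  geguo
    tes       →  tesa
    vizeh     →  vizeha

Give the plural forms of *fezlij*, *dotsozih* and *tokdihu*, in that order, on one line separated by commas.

Looking at the final sound of each stem: -a when the stem ends in a voiceless consonant (*umuf*, *tes*, *vizeh*); -ur when the stem ends in a voiced consonant (*zatarwuj*, *jenzov*); -o when the stem ends in a vowel (*amopi*, *gegu*).
*fezlij* — final sound /j/ (a voiced consonant) → -ur → *fezlijur*.
*dotsozih* — final sound /h/ (a voiceless consonant) → -a → *dotsoziha*.
*tokdihu* — final sound /u/ (a vowel) → -o → *tokdihuo*.

fezlijur, dotsoziha, tokdihuo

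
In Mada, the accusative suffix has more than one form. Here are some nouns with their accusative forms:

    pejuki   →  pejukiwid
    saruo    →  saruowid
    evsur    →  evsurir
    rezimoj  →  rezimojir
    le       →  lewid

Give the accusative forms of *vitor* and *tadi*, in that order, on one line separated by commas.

vitorir, tadiwid

The alternation tracks the final sound of the stem — -ir when the stem ends in a consonant (*evsur*, *rezimoj*); -wid when the stem ends in a vowel (*pejuki*, *saruo*, *le*).
The final sound of *vitor* is /r/, which is a consonant, so the suffix is -ir, giving *vitorir*.
*tadi*: final sound = /i/, a vowel → -wid → *tadiwid*.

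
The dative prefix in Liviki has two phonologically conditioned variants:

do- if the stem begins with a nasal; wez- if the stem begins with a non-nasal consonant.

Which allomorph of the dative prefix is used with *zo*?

*zo* — first consonant /z/ (non-nasal) → wez-.

wez-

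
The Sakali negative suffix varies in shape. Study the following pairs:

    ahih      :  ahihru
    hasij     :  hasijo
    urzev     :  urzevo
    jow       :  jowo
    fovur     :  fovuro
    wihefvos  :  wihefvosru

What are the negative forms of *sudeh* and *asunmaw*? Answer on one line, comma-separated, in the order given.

sudehru, asunmawo

The alternation tracks the final consonant of the stem — -ru when the stem ends in a voiceless consonant (*ahih*, *wihefvos*); -o when the stem ends in a voiced consonant (*hasij*, *urzev*, *jow*, *fovur*).
Since the final consonant of *sudeh* is /h/ (voiceless), it takes -ru, giving *sudehru*.
*asunmaw* — final consonant /w/ (voiced) → -o → *asunmawo*.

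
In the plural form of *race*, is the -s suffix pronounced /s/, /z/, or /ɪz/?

The stem *race* ends in a sibilant (/s, z, ʃ, ʒ, tʃ, dʒ/).
The plural suffix surfaces as /ɪz/ after sibilants, /s/ after other voiceless consonants, and /z/ after other voiced sounds.
So the plural -s on *race* is pronounced /ɪz/.

/ɪz/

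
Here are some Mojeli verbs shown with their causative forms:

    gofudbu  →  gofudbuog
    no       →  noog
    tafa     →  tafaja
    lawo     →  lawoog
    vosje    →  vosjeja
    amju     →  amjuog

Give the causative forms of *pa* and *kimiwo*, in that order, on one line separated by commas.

The pattern is rounding harmony: -og when the last vowel of the stem is a rounded vowel (*gofudbu*, *no*, *lawo*, *amju*); -ja when the last vowel of the stem is an unrounded vowel (*tafa*, *vosje*).
*pa* — last vowel /a/ (an unrounded vowel) → -ja → *paja*.
*kimiwo*: last vowel = /o/, a rounded vowel → -og → *kimiwoog*.

paja, kimiwoog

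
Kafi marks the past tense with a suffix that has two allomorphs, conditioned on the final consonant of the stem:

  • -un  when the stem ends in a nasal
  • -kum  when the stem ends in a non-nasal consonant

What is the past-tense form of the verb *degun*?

*degun*: final consonant = /n/, a nasal → -un → *degunun*.

degunun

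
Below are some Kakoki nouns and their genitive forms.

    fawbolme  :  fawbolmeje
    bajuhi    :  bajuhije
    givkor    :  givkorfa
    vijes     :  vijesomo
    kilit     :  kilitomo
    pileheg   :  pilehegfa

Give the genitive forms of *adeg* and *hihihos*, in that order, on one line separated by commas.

The alternation tracks the final sound of the stem — -omo when the stem ends in a voiceless consonant (*vijes*, *kilit*); -fa when the stem ends in a voiced consonant (*givkor*, *pileheg*); -je when the stem ends in a vowel (*fawbolme*, *bajuhi*).
Since the final sound of *adeg* is /g/ (a voiced consonant), it takes -fa, giving *adegfa*.
*hihihos* — final sound /s/ (a voiceless consonant) → -omo → *hihihosomo*.

adegfa, hihihosomo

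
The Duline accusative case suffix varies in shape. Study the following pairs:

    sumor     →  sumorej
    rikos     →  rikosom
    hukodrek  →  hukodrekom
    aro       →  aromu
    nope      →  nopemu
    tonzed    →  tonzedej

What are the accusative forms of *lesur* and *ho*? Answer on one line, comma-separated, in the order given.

lesurej, homu

The pattern is voicing of the final sound: -om when the stem ends in a voiceless consonant (*rikos*, *hukodrek*); -ej when the stem ends in a voiced consonant (*sumor*, *tonzed*); -mu when the stem ends in a vowel (*aro*, *nope*).
Since the final sound of *lesur* is /r/ (a voiced consonant), it takes -ej, giving *lesurej*.
Since the final sound of *ho* is /o/ (a vowel), it takes -mu, giving *homu*.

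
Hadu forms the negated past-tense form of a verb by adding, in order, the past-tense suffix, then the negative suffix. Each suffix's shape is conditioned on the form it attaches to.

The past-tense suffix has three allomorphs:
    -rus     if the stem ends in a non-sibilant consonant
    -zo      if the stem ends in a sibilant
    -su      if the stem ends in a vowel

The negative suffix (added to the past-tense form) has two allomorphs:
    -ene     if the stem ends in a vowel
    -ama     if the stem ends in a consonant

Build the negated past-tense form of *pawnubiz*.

The final sound of *pawnubiz* is /z/, which is a sibilant, so the past-tense suffix is -zo, giving *pawnubizzo*.
The final sound of the past-tense form *pawnubizzo* is /o/, which is a vowel, so the negative suffix is -ene, giving *pawnubizzoene*.

pawnubizzoene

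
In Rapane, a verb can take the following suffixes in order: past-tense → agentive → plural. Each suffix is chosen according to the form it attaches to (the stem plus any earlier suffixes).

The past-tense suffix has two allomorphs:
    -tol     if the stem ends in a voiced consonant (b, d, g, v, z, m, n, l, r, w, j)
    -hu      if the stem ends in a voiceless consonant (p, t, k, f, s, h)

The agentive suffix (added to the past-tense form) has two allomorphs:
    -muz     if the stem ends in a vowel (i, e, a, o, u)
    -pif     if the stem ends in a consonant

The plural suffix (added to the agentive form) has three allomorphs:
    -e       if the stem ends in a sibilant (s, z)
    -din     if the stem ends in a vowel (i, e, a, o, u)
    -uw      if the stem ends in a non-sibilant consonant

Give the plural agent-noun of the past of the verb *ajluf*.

Since the final consonant of *ajluf* is /f/ (voiceless), it takes -hu, giving *ajlufhu*.
The past-tense form *ajlufhu* — final sound /u/ (a vowel) → -muz → *ajlufhumuz*.
Since the final sound of the agentive form *ajlufhumuz* is /z/ (a sibilant), it takes -e, giving *ajlufhumuze*.

ajlufhumuze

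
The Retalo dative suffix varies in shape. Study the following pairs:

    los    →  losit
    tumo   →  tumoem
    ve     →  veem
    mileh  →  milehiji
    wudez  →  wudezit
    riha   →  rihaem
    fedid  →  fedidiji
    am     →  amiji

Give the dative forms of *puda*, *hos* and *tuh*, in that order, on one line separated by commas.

The alternation tracks the final sound of the stem — -it when the stem ends in a sibilant (*los*, *wudez*); -iji when the stem ends in a non-sibilant consonant (*mileh*, *fedid*, *am*); -em when the stem ends in a vowel (*tumo*, *ve*, *riha*).
*puda*: final sound = /a/, a vowel → -em → *pudaem*.
The final sound of *hos* is /s/, which is a sibilant, so the suffix is -it, giving *hosit*.
Since the final sound of *tuh* is /h/ (a non-sibilant consonant), it takes -iji, giving *tuhiji*.

pudaem, hosit, tuhiji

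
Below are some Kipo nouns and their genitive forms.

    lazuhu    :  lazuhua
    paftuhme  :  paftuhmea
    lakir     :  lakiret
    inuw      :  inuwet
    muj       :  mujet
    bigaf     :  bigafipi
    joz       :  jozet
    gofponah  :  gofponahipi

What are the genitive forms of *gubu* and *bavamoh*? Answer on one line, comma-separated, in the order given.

The suffix is conditioned by the final sound: -ipi when the stem ends in a voiceless consonant (*bigaf*, *gofponah*); -et when the stem ends in a voiced consonant (*lakir*, *inuw*, *muj*, *joz*); -a when the stem ends in a vowel (*lazuhu*, *paftuhme*).
The final sound of *gubu* is /u/, which is a vowel, so the suffix is -a, giving *gubua*.
*bavamoh* — final sound /h/ (a voiceless consonant) → -ipi → *bavamohipi*.

gubua, bavamohipi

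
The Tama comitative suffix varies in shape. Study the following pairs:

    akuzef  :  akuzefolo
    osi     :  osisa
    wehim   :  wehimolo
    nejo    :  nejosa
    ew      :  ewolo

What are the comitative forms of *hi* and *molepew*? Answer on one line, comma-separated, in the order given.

hisa, molepewolo

Looking at the final sound of each stem: -olo when the stem ends in a consonant (*akuzef*, *wehim*, *ew*); -sa when the stem ends in a vowel (*osi*, *nejo*).
*hi*: final sound = /i/, a vowel → -sa → *hisa*.
*molepew*: final sound = /w/, a consonant → -olo → *molepewolo*.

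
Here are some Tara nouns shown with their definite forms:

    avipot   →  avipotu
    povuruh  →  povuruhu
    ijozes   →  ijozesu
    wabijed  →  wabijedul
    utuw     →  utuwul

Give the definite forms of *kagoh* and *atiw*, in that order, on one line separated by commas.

The alternation tracks the final consonant of the stem — -u when the stem ends in a voiceless consonant (*avipot*, *povuruh*, *ijozes*); -ul when the stem ends in a voiced consonant (*wabijed*, *utuw*).
The final consonant of *kagoh* is /h/, which is voiceless, so the suffix is -u, giving *kagohu*.
*atiw* — final consonant /w/ (voiced) → -ul → *atiwul*.

kagohu, atiwul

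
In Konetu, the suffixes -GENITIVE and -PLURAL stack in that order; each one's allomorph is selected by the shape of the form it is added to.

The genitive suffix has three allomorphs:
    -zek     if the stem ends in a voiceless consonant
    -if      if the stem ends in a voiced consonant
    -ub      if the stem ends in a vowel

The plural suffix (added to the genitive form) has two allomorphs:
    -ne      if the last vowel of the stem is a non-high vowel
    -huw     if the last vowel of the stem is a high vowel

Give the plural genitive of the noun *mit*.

*mit*: final sound = /t/, a voiceless consonant → -zek → *mitzek*.
The genitive form *mitzek*: last vowel = /e/, a non-high vowel → -ne → *mitzekne*.

mitzekne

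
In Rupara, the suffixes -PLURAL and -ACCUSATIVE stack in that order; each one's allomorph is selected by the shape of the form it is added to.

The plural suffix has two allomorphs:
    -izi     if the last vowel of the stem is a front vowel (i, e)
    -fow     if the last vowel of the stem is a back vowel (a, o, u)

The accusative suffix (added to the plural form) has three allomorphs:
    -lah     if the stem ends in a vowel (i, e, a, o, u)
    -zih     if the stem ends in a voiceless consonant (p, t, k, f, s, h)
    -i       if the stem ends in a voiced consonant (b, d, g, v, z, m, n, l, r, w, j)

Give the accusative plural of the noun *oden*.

odenizilah

*oden* — last vowel /e/ (a front vowel) → -izi → *odenizi*.
The final sound of the plural form *odenizi* is /i/, which is a vowel, so the accusative suffix is -lah, giving *odenizilah*.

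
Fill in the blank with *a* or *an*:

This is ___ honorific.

The indefinite article is chosen by the initial *sound* of the following word, not its spelling.
*honorific* begins with the sound /ɒ/ (silent h) — a vowel sound.
So the article is *an*: This is an honorific.

an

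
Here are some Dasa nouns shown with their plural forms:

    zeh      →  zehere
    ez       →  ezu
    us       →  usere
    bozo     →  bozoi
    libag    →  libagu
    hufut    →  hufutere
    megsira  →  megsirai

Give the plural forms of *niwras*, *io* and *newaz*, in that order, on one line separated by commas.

Looking at the final sound of each stem: -ere when the stem ends in a voiceless consonant (*zeh*, *us*, *hufut*); -u when the stem ends in a voiced consonant (*ez*, *libag*); -i when the stem ends in a vowel (*bozo*, *megsira*).
*niwras*: final sound = /s/, a voiceless consonant → -ere → *niwrasere*.
Since the final sound of *io* is /o/ (a vowel), it takes -i, giving *ioi*.
*newaz* — final sound /z/ (a voiced consonant) → -u → *newazu*.

niwrasere, ioi, newazu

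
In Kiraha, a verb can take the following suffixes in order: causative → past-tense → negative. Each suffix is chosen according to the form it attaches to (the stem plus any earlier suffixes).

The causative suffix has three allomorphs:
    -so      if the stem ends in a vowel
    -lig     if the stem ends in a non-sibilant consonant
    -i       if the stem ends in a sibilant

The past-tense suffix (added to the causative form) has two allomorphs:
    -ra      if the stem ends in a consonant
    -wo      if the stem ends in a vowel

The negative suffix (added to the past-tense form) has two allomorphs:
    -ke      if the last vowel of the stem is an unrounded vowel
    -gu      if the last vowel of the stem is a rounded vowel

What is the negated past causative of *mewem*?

mewemligrake

The final sound of *mewem* is /m/, which is a non-sibilant consonant, so the causative suffix is -lig, giving *mewemlig*.
The final sound of the causative form *mewemlig* is /g/, which is a consonant, so the past-tense suffix is -ra, giving *mewemligra*.
The past-tense form *mewemligra*: last vowel = /a/, an unrounded vowel → -ke → *mewemligrake*.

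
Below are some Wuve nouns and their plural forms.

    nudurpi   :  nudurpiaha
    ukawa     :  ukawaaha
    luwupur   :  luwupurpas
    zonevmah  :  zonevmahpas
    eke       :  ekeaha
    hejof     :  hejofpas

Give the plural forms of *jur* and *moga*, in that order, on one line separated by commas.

jurpas, mogaaha

Looking at the final sound of each stem: -pas when the stem ends in a consonant (*luwupur*, *zonevmah*, *hejof*); -aha when the stem ends in a vowel (*nudurpi*, *ukawa*, *eke*).
Since the final sound of *jur* is /r/ (a consonant), it takes -pas, giving *jurpas*.
Since the final sound of *moga* is /a/ (a vowel), it takes -aha, giving *mogaaha*.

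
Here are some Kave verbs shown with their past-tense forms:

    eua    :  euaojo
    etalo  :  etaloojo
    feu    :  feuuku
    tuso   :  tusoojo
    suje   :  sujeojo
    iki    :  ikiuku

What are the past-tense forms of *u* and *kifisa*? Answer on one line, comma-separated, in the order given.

Looking at the last vowel of each stem: -uku when the last vowel of the stem is a high vowel (*feu*, *iki*); -ojo when the last vowel of the stem is a non-high vowel (*eua*, *etalo*, *tuso*, *suje*).
*u*: last vowel = /u/, a high vowel → -uku → *uuku*.
Since the last vowel of *kifisa* is /a/ (a non-high vowel), it takes -ojo, giving *kifisaojo*.

uuku, kifisaojo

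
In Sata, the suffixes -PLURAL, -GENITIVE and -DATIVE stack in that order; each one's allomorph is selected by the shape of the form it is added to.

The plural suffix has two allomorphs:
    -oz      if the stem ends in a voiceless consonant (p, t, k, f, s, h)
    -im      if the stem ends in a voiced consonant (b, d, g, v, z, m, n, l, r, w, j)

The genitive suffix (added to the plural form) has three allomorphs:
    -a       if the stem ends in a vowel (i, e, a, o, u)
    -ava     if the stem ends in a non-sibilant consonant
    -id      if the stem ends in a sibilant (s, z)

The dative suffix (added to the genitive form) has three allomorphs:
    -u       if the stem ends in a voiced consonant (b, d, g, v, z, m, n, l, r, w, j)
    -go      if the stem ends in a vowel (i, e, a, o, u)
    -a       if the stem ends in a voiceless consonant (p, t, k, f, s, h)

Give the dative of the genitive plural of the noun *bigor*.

The final consonant of *bigor* is /r/, which is voiced, so the plural suffix is -im, giving *bigorim*.
The final sound of the plural form *bigorim* is /m/, which is a non-sibilant consonant, so the genitive suffix is -ava, giving *bigorimava*.
The final sound of the genitive form *bigorimava* is /a/, which is a vowel, so the dative suffix is -go, giving *bigorimavago*.

bigorimavago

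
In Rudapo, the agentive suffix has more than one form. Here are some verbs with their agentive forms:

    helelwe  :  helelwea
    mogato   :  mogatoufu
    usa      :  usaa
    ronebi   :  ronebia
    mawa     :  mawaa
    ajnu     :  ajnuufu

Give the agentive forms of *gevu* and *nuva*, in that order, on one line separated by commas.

gevuufu, nuvaa

The pattern is rounding harmony: -ufu when the last vowel of the stem is a rounded vowel (*mogato*, *ajnu*); -a when the last vowel of the stem is an unrounded vowel (*helelwe*, *usa*, *ronebi*, *mawa*).
The last vowel of *gevu* is /u/, which is a rounded vowel, so the suffix is -ufu, giving *gevuufu*.
The last vowel of *nuva* is /a/, which is an unrounded vowel, so the suffix is -a, giving *nuvaa*.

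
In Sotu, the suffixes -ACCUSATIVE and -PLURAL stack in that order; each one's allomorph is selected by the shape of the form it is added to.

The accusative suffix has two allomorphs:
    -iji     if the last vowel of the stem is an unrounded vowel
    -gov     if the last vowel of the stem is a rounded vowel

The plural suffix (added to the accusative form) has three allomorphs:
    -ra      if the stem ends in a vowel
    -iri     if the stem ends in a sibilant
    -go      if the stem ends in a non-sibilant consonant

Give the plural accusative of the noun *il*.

The last vowel of *il* is /i/, which is an unrounded vowel, so the accusative suffix is -iji, giving *iliji*.
Since the final sound of the accusative form *iliji* is /i/ (a vowel), it takes -ra, giving *ilijira*.

ilijira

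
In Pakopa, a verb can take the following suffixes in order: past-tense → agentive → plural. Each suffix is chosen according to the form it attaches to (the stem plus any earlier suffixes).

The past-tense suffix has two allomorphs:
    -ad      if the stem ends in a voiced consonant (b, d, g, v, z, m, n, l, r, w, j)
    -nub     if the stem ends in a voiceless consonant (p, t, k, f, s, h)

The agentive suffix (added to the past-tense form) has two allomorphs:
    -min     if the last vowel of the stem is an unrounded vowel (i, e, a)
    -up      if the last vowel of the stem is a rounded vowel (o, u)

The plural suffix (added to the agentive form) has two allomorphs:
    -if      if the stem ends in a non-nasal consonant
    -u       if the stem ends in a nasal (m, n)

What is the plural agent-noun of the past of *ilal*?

ilaladminu

Since the final consonant of *ilal* is /l/ (voiced), it takes -ad, giving *ilalad*.
The past-tense form *ilalad* — last vowel /a/ (an unrounded vowel) → -min → *ilaladmin*.
The agentive form *ilaladmin* — final consonant /n/ (a nasal) → -u → *ilaladminu*.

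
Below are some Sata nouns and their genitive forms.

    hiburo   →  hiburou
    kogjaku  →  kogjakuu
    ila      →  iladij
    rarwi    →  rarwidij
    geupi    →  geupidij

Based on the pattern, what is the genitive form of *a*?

The pattern is rounding harmony: -u when the last vowel of the stem is a rounded vowel (*hiburo*, *kogjaku*); -dij when the last vowel of the stem is an unrounded vowel (*ila*, *rarwi*, *geupi*).
*a* — last vowel /a/ (an unrounded vowel) → -dij → *adij*.

adij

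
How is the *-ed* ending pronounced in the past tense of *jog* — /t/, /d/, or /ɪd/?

/d/

The stem *jog* ends in a voiced sound other than /d/.
The -ed suffix is realized as /ɪd/ after /t, d/; as /t/ after other voiceless consonants; and as /d/ after other voiced sounds.
So -ed on *jog* is pronounced /d/.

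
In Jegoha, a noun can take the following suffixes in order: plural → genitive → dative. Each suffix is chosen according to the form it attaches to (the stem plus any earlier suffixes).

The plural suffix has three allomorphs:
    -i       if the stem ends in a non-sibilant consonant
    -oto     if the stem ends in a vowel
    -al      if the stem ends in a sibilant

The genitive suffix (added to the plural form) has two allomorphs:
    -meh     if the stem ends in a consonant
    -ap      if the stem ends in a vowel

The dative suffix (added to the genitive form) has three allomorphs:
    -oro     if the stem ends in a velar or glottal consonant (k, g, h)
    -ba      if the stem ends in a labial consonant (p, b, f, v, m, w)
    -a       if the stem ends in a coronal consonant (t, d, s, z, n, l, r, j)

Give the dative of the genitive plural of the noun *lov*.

*lov* — final sound /v/ (a non-sibilant consonant) → -i → *lovi*.
The plural form *lovi* — final sound /i/ (a vowel) → -ap → *loviap*.
The genitive form *loviap* — final consonant /p/ (labial) → -ba → *loviapba*.

loviapba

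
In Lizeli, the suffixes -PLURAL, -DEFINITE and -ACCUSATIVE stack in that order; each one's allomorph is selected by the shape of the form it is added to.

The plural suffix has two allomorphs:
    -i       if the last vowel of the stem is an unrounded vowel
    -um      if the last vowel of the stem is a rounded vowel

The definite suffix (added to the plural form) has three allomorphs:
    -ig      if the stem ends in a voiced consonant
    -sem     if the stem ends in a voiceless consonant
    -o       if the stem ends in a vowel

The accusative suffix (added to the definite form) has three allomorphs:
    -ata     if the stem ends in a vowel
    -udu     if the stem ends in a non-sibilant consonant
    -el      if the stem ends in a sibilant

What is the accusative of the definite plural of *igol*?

igolumigudu

*igol* — last vowel /o/ (a rounded vowel) → -um → *igolum*.
The final sound of the plural form *igolum* is /m/, which is a voiced consonant, so the definite suffix is -ig, giving *igolumig*.
The final sound of the definite form *igolumig* is /g/, which is a non-sibilant consonant, so the accusative suffix is -udu, giving *igolumigudu*.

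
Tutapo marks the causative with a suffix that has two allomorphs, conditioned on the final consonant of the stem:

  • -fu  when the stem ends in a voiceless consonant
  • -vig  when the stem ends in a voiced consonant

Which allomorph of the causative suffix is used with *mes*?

-fu

Since the final consonant of *mes* is /s/ (voiceless), it takes -fu.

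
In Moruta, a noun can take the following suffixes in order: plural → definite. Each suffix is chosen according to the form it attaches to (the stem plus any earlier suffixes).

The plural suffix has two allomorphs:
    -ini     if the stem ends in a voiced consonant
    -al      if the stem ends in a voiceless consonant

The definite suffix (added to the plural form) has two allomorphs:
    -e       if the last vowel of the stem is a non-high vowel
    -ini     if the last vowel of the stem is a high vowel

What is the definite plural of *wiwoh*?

wiwohale

The final consonant of *wiwoh* is /h/, which is voiceless, so the plural suffix is -al, giving *wiwohal*.
The last vowel of the plural form *wiwohal* is /a/, which is a non-high vowel, so the definite suffix is -e, giving *wiwohale*.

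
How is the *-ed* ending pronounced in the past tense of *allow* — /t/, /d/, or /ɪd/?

The stem *allow* ends in a voiced sound other than /d/.
The -ed suffix is realized as /ɪd/ after /t, d/; as /t/ after other voiceless consonants; and as /d/ after other voiced sounds.
So -ed on *allow* is pronounced /d/.

/d/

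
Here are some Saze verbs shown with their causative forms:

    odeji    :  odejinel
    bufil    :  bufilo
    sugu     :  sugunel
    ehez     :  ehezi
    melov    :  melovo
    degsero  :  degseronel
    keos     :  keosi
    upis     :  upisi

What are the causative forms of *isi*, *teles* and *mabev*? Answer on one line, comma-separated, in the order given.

The suffix is conditioned by the final sound: -i when the stem ends in a sibilant (*ehez*, *keos*, *upis*); -o when the stem ends in a non-sibilant consonant (*bufil*, *melov*); -nel when the stem ends in a vowel (*odeji*, *sugu*, *degsero*).
*isi*: final sound = /i/, a vowel → -nel → *isinel*.
*teles*: final sound = /s/, a sibilant → -i → *telesi*.
*mabev* — final sound /v/ (a non-sibilant consonant) → -o → *mabevo*.

isinel, telesi, mabevo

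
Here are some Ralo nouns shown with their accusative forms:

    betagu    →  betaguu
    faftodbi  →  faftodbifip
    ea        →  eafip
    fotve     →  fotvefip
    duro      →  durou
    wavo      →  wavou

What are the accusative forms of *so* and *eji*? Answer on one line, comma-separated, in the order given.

Looking at the last vowel of each stem: -u when the last vowel of the stem is a rounded vowel (*betagu*, *duro*, *wavo*); -fip when the last vowel of the stem is an unrounded vowel (*faftodbi*, *ea*, *fotve*).
*so* — last vowel /o/ (a rounded vowel) → -u → *sou*.
*eji* — last vowel /i/ (an unrounded vowel) → -fip → *ejifip*.

sou, ejifip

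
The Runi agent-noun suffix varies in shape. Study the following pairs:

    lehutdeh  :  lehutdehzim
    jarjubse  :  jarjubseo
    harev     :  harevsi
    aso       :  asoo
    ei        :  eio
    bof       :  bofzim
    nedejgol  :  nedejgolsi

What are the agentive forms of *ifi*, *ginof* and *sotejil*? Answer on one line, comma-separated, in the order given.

The suffix is conditioned by the final sound: -zim when the stem ends in a voiceless consonant (*lehutdeh*, *bof*); -si when the stem ends in a voiced consonant (*harev*, *nedejgol*); -o when the stem ends in a vowel (*jarjubse*, *aso*, *ei*).
*ifi*: final sound = /i/, a vowel → -o → *ifio*.
The final sound of *ginof* is /f/, which is a voiceless consonant, so the suffix is -zim, giving *ginofzim*.
Since the final sound of *sotejil* is /l/ (a voiced consonant), it takes -si, giving *sotejilsi*.

ifio, ginofzim, sotejilsi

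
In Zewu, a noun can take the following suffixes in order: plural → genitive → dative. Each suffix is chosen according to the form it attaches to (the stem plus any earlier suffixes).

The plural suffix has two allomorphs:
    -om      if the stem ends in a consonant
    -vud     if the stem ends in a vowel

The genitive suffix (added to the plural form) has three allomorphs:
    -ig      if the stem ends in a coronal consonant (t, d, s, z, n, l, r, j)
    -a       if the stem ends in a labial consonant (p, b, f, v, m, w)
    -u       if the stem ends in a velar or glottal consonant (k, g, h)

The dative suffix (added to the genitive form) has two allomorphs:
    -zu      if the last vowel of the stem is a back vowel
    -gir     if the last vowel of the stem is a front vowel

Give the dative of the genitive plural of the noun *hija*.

hijavudiggir

*hija* — final sound /a/ (a vowel) → -vud → *hijavud*.
The plural form *hijavud* — final consonant /d/ (coronal) → -ig → *hijavudig*.
Since the last vowel of the genitive form *hijavudig* is /i/ (a front vowel), it takes -gir, giving *hijavudiggir*.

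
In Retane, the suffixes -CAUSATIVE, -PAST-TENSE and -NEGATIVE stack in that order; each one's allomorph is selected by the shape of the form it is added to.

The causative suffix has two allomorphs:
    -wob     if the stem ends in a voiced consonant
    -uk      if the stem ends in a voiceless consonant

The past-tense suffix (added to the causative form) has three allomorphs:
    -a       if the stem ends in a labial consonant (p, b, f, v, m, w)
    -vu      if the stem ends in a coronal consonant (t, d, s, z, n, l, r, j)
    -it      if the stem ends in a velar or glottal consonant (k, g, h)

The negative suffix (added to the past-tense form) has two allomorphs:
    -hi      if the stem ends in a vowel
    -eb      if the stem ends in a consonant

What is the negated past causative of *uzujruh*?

uzujruhukiteb

*uzujruh*: final consonant = /h/, voiceless → -uk → *uzujruhuk*.
The causative form *uzujruhuk* — final consonant /k/ (velar/glottal) → -it → *uzujruhukit*.
The final sound of the past-tense form *uzujruhukit* is /t/, which is a consonant, so the negative suffix is -eb, giving *uzujruhukiteb*.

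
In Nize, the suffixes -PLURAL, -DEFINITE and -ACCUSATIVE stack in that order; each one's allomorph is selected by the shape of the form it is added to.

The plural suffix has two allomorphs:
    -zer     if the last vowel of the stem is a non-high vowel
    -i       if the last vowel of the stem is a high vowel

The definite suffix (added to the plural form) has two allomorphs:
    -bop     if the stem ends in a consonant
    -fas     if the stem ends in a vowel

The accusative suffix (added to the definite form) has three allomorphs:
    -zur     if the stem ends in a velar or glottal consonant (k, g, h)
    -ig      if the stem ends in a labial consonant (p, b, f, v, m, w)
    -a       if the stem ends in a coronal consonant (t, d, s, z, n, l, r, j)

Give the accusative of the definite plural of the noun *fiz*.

fizifasa

The last vowel of *fiz* is /i/, which is a high vowel, so the plural suffix is -i, giving *fizi*.
The plural form *fizi*: final sound = /i/, a vowel → -fas → *fizifas*.
The definite form *fizifas*: final consonant = /s/, coronal → -a → *fizifasa*.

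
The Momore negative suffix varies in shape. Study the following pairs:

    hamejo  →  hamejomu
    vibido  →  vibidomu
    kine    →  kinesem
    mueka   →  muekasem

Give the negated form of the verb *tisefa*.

The suffix is conditioned by the last vowel: -mu when the last vowel of the stem is a rounded vowel (*hamejo*, *vibido*); -sem when the last vowel of the stem is an unrounded vowel (*kine*, *mueka*).
*tisefa*: last vowel = /a/, an unrounded vowel → -sem → *tisefasem*.

tisefasem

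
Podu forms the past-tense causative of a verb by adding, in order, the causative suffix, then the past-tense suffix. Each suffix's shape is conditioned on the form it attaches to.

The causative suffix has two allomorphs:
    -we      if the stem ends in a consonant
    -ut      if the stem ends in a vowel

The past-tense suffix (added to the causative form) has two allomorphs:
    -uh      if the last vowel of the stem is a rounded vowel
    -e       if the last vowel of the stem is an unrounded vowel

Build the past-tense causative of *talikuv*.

talikuvwee

Since the final sound of *talikuv* is /v/ (a consonant), it takes -we, giving *talikuvwe*.
The causative form *talikuvwe* — last vowel /e/ (an unrounded vowel) → -e → *talikuvwee*.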